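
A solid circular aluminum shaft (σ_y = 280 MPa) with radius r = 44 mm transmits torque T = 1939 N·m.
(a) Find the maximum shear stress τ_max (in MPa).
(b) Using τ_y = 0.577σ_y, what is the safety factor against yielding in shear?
(a) For a solid circular shaft, τ_max = T·r/J with J = π·r^4/2, i.e. τ_max = 2·T / (π·r^3). Convert r = 44 mm = 0.044 m.
  τ_max = (2 × 1939) / (π × 0.044^3) = 1.449 × 10⁷ Pa = 14.49 MPa
(b) τ_y = 0.577 × 280 = 161.56 MPa
  SF = τ_y/τ_max = 161.56 / 14.49 = 11.15
Final answer: (a) τ_max = 14.49 MPa, (b) SF = 11.15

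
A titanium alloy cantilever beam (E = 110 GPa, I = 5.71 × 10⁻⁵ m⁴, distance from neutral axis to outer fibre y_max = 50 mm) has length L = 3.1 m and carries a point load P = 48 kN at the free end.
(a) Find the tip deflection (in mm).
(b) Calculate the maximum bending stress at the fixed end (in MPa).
(a) Tip deflection of a cantilever with an end point load: δ = P·L^3 / (3·E·I). Convert P = 48 kN = 48000 N, E = 110 GPa = 1.1 × 10¹¹ Pa.
  δ = (48000 × 3.1^3) / (3 × (1.1 × 10¹¹) × (5.71 × 10⁻⁵)) = 0.07589 m = 75.89 mm
(b) Maximum bending moment at the fixed end: M = P·L = 48000 × 3.1 = 148800 N·m. Convert y_max = 50 mm = 0.05 m.
  σ = M·y_max / I = (148800 × 0.05) / (5.71 × 10⁻⁵) = 1.303 × 10⁸ Pa = 130.3 MPa
Final answer: (a) δ = 75.89 mm, (b) σ = 130.3 MPa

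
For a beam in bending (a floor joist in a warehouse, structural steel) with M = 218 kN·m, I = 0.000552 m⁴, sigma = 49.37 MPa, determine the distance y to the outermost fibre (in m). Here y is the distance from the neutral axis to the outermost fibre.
Model: a beam in bending, so sigma = (M·y) / I.
Solve for y: y = (sigma·I) / M.
Convert to SI units:
  M = 218 kN·m = 218000 N·m
  sigma = 49.37 MPa = 4.937 × 10⁷ Pa
Substitute:
  y = ((4.937 × 10⁷) × 0.000552) / 218000
  y = 0.125 m
Final answer: y = 0.125 m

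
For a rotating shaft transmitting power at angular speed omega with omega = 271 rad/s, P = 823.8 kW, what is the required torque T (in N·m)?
Model: a rotating shaft transmitting power at angular speed omega, so P = T·omega.
Solve for T: T = P / omega.
Convert to SI units:
  P = 823.8 kW = 823800 W
Substitute:
  T = 823800 / 271
  T = 3040 N·m
Final answer: T = 3040 N·m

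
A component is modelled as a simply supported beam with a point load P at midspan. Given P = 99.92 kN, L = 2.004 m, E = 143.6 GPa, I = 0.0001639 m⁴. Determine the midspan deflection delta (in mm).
Model: a simply supported beam with a point load P at midspan, so delta = (P·L^3) / (48·E·I).
Convert to SI units:
  P = 99.92 kN = 99920 N
  E = 143.6 GPa = 1.436 × 10¹¹ Pa
Substitute:
  delta = (99920 × 2.004^3) / (48 × (1.436 × 10¹¹) × 0.0001639)
  delta = 0.0007118 m
Convert: delta = 0.0007118 m = 0.7118 mm
Final answer: delta = 0.7118 mm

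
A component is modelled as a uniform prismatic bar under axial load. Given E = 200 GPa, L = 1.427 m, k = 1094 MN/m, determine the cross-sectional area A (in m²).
Model: a uniform prismatic bar under axial load, so k = (A·E) / L.
Solve for A: A = (k·L) / E.
Convert to SI units:
  E = 200 GPa = 2 × 10¹¹ Pa
  k = 1094 MN/m = 1.094 × 10⁹ N/m
Substitute:
  A = ((1.094 × 10⁹) × 1.427) / (2 × 10¹¹)
  A = 0.007806 m²
Final answer: A = 0.007806 m²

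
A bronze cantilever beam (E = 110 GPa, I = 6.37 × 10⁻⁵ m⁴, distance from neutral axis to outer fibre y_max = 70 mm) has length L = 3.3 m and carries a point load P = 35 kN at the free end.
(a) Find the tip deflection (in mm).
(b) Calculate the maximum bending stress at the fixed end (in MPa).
(a) Tip deflection of a cantilever with an end point load: δ = P·L^3 / (3·E·I). Convert P = 35 kN = 35000 N, E = 110 GPa = 1.1 × 10¹¹ Pa.
  δ = (35000 × 3.3^3) / (3 × (1.1 × 10¹¹) × (6.37 × 10⁻⁵)) = 0.05984 m = 59.84 mm
(b) Maximum bending moment at the fixed end: M = P·L = 35000 × 3.3 = 115500 N·m. Convert y_max = 70 mm = 0.07 m.
  σ = M·y_max / I = (115500 × 0.07) / (6.37 × 10⁻⁵) = 1.269 × 10⁸ Pa = 126.9 MPa
Final answer: (a) δ = 59.84 mm, (b) σ = 126.9 MPa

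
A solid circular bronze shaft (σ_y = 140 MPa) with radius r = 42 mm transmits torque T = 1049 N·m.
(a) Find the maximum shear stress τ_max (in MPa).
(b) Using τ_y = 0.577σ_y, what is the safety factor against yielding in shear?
(a) For a solid circular shaft, τ_max = T·r/J with J = π·r^4/2, i.e. τ_max = 2·T / (π·r^3). Convert r = 42 mm = 0.042 m.
  τ_max = (2 × 1049) / (π × 0.042^3) = 9.014 × 10⁶ Pa = 9.014 MPa
(b) τ_y = 0.577 × 140 = 80.78 MPa
  SF = τ_y/τ_max = 80.78 / 9.014 = 8.962
Final answer: (a) τ_max = 9.014 MPa, (b) SF = 8.962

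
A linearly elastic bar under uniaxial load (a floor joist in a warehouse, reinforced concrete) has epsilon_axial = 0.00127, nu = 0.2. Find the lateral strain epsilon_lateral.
Model: a linearly elastic bar under uniaxial load, so epsilon_lateral = -nu·epsilon_axial.
Substitute:
  epsilon_lateral = -(0.2 × 0.00127)
  epsilon_lateral = -0.000254
Final answer: epsilon_lateral = -0.000254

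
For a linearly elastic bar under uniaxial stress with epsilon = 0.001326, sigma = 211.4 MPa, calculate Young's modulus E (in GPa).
Model: a linearly elastic bar under uniaxial stress, so sigma = E·epsilon.
Solve for E: E = sigma / epsilon.
Convert to SI units:
  sigma = 211.4 MPa = 2.114 × 10⁸ Pa
Substitute:
  E = (2.114 × 10⁸) / 0.001326
  E = 1.594 × 10¹¹ Pa
Convert: E = 1.594 × 10¹¹ Pa = 159.4 GPa
Final answer: E = 159.4 GPa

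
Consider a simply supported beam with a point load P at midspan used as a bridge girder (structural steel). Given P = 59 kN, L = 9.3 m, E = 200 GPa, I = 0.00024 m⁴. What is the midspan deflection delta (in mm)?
Model: a simply supported beam with a point load P at midspan, so delta = (P·L^3) / (48·E·I).
Convert to SI units:
  P = 59 kN = 59000 N
  E = 200 GPa = 2 × 10¹¹ Pa
Substitute:
  delta = (59000 × 9.3^3) / (48 × (2 × 10¹¹) × 0.00024)
  delta = 0.0206 m
Convert: delta = 0.0206 m = 20.6 mm
Final answer: delta = 20.6 mm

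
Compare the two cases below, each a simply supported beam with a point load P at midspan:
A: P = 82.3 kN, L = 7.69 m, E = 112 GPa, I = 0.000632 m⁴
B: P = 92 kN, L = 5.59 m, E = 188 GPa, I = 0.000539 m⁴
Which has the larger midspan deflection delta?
Model: a simply supported beam with a point load P at midspan, so delta = (P·L^3) / (48·E·I) (SI units).
  A: delta = (82300 × 7.69^3) / (48 × (1.12 × 10¹¹) × 0.000632) = 0.01102 m = 11.02 mm
  B: delta = (92000 × 5.59^3) / (48 × (1.88 × 10¹¹) × 0.000539) = 0.003304 m = 3.304 mm
11.02 mm > 3.304 mm, so A is larger.
Final answer: A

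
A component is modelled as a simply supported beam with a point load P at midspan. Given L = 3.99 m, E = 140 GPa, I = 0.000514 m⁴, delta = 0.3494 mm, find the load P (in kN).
Model: a simply supported beam with a point load P at midspan, so delta = (P·L^3) / (48·E·I).
Solve for P: P = (48·delta·E·I) / L^3.
Convert to SI units:
  E = 140 GPa = 1.4 × 10¹¹ Pa
  delta = 0.3494 mm = 0.0003494 m
Substitute:
  P = (48 × 0.0003494 × (1.4 × 10¹¹) × 0.000514) / 3.99^3
  P = 19000 N
Convert: P = 19000 N = 19 kN
Final answer: P = 19 kN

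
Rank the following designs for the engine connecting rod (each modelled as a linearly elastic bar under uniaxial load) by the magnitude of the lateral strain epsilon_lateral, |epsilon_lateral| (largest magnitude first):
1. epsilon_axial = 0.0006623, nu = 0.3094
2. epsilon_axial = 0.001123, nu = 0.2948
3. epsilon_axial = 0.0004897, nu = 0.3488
Model: a linearly elastic bar under uniaxial load, so epsilon_lateral = -nu·epsilon_axial (SI units).
  Case 1: epsilon_lateral = -(0.3094 × 0.0006623) = -0.0002049
  Case 2: epsilon_lateral = -(0.2948 × 0.001123) = -0.0003311
  Case 3: epsilon_lateral = -(0.3488 × 0.0004897) = -0.0001708
Ordering by |epsilon_lateral|: 0.0003311 (case 2) > 0.0002049 (case 1) > 0.0001708 (case 3)
Final answer: 2, 1, 3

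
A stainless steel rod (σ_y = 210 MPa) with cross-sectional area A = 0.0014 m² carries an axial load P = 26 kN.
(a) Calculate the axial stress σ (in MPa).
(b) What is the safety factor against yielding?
(a) Axial stress σ = P/A. Convert P = 26 kN = 26000 N.
  σ = 26000 / 0.0014 = 1.857 × 10⁷ Pa = 18.57 MPa
(b) Safety factor SF = σ_y/σ = 210 / 18.57 = 11.31
Final answer: (a) σ = 18.57 MPa, (b) SF = 11.31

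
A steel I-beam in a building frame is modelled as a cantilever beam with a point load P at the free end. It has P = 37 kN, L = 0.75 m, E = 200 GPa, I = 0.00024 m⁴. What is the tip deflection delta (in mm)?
Model: a cantilever beam with a point load P at the free end, so delta = (P·L^3) / (3·E·I).
Convert to SI units:
  P = 37 kN = 37000 N
  E = 200 GPa = 2 × 10¹¹ Pa
Substitute:
  delta = (37000 × 0.75^3) / (3 × (2 × 10¹¹) × 0.00024)
  delta = 0.0001084 m
Convert: delta = 0.0001084 m = 0.1084 mm
Final answer: delta = 0.1084 mm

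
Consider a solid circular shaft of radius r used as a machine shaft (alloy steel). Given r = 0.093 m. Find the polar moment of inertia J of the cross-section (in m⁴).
Model: a solid circular shaft of radius r, so J = (π·r^4) / 2.
Substitute:
  J = (π × 0.093^4) / 2
  J = 0.0001175 m⁴
Final answer: J = 0.0001175 m⁴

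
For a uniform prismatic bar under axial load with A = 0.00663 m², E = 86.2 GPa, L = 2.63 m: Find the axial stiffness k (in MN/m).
Model: a uniform prismatic bar under axial load, so k = (A·E) / L.
Convert to SI units:
  E = 86.2 GPa = 8.62 × 10¹⁰ Pa
Substitute:
  k = (0.00663 × (8.62 × 10¹⁰)) / 2.63
  k = 2.173 × 10⁸ N/m
Convert: k = 2.173 × 10⁸ N/m = 217.3 MN/m
Final answer: k = 217.3 MN/m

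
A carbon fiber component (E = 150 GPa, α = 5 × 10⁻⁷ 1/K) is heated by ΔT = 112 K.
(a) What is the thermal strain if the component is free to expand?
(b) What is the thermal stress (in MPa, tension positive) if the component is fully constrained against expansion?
(a) Free thermal strain ε_th = α·ΔT = (5 × 10⁻⁷) × 112 = 5.6 × 10⁻⁵
(b) Fully constrained, the expansion is suppressed, so σ = -E·α·ΔT. Convert E = 150 GPa = 1.5 × 10¹¹ Pa.
  σ = -(1.5 × 10¹¹) × (5 × 10⁻⁷) × 112 = -8.4 × 10⁶ Pa = -8.4 MPa (compressive)
Final answer: (a) ε_th = 5.6 × 10⁻⁵, (b) σ = -8.4 MPa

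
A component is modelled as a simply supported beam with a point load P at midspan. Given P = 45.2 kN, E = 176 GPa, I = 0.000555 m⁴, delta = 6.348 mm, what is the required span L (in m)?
Model: a simply supported beam with a point load P at midspan, so delta = (P·L^3) / (48·E·I).
Solve for L: L = ((48·delta·E·I) / P)^(1/3).
Convert to SI units:
  P = 45.2 kN = 45200 N
  E = 176 GPa = 1.76 × 10¹¹ Pa
  delta = 6.348 mm = 0.006348 m
Substitute:
  L = ((48 × 0.006348 × (1.76 × 10¹¹) × 0.000555) / 45200)^(1/3)
  L = 8.7 m
Final answer: L = 8.7 m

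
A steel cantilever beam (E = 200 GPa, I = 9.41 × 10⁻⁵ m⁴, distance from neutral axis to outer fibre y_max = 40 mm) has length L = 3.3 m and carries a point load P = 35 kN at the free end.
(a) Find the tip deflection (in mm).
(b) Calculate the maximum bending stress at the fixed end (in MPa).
(a) Tip deflection of a cantilever with an end point load: δ = P·L^3 / (3·E·I). Convert P = 35 kN = 35000 N, E = 200 GPa = 2 × 10¹¹ Pa.
  δ = (35000 × 3.3^3) / (3 × (2 × 10¹¹) × (9.41 × 10⁻⁵)) = 0.02228 m = 22.28 mm
(b) Maximum bending moment at the fixed end: M = P·L = 35000 × 3.3 = 115500 N·m. Convert y_max = 40 mm = 0.04 m.
  σ = M·y_max / I = (115500 × 0.04) / (9.41 × 10⁻⁵) = 4.91 × 10⁷ Pa = 49.1 MPa
Final answer: (a) δ = 22.28 mm, (b) σ = 49.1 MPa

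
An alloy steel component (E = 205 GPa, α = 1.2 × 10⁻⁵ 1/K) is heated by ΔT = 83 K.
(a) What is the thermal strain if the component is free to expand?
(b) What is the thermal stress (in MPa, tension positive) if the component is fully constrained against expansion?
(a) Free thermal strain ε_th = α·ΔT = (1.2 × 10⁻⁵) × 83 = 0.000996
(b) Fully constrained, the expansion is suppressed, so σ = -E·α·ΔT. Convert E = 205 GPa = 2.05 × 10¹¹ Pa.
  σ = -(2.05 × 10¹¹) × (1.2 × 10⁻⁵) × 83 = -2.042 × 10⁸ Pa = -204.2 MPa (compressive)
Final answer: (a) ε_th = 0.000996, (b) σ = -204.2 MPa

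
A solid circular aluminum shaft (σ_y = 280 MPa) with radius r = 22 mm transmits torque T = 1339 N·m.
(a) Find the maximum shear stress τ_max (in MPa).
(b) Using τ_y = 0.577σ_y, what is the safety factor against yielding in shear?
(a) For a solid circular shaft, τ_max = T·r/J with J = π·r^4/2, i.e. τ_max = 2·T / (π·r^3). Convert r = 22 mm = 0.022 m.
  τ_max = (2 × 1339) / (π × 0.022^3) = 8.006 × 10⁷ Pa = 80.06 MPa
(b) τ_y = 0.577 × 280 = 161.56 MPa
  SF = τ_y/τ_max = 161.56 / 80.06 = 2.018
Final answer: (a) τ_max = 80.06 MPa, (b) SF = 2.018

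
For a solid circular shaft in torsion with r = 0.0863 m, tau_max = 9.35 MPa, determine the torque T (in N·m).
Model: a solid circular shaft in torsion, so tau_max = (2·T) / (π·r^3).
Solve for T: T = (π·tau_max·r^3) / 2.
Convert to SI units:
  tau_max = 9.35 MPa = 9.35 × 10⁶ Pa
Substitute:
  T = (π × (9.35 × 10⁶) × 0.0863^3) / 2
  T = 9440 N·m
Final answer: T = 9440 N·m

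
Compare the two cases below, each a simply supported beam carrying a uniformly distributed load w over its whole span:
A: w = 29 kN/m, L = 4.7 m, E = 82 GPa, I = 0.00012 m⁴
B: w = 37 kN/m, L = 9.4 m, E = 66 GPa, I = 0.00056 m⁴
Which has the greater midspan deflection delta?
Model: a simply supported beam carrying a uniformly distributed load w over its whole span, so delta = (5·w·L^4) / (384·E·I) (SI units).
  A: delta = (5 × 29000 × 4.7^4) / (384 × (8.2 × 10¹⁰) × 0.00012) = 0.01873 m = 18.73 mm
  B: delta = (5 × 37000 × 9.4^4) / (384 × (6.6 × 10¹⁰) × 0.00056) = 0.1018 m = 101.8 mm
101.8 mm > 18.73 mm, so B is larger.
Final answer: B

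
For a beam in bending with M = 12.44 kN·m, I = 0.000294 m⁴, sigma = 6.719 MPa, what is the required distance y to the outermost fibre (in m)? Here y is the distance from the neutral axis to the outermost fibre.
Model: a beam in bending, so sigma = (M·y) / I.
Solve for y: y = (sigma·I) / M.
Convert to SI units:
  M = 12.44 kN·m = 12440 N·m
  sigma = 6.719 MPa = 6.719 × 10⁶ Pa
Substitute:
  y = ((6.719 × 10⁶) × 0.000294) / 12440
  y = 0.1588 m
Final answer: y = 0.1588 m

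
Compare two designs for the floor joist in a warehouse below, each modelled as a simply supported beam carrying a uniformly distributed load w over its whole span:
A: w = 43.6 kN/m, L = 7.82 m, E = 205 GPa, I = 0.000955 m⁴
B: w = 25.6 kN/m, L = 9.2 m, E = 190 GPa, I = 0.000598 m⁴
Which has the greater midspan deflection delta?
Model: a simply supported beam carrying a uniformly distributed load w over its whole span, so delta = (5·w·L^4) / (384·E·I) (SI units).
  A: delta = (5 × 43600 × 7.82^4) / (384 × (2.05 × 10¹¹) × 0.000955) = 0.01084 m = 10.84 mm
  B: delta = (5 × 25600 × 9.2^4) / (384 × (1.9 × 10¹¹) × 0.000598) = 0.02102 m = 21.02 mm
21.02 mm > 10.84 mm, so B is larger.
Final answer: B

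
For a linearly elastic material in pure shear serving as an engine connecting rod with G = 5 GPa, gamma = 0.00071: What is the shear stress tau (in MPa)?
Model: a linearly elastic material in pure shear, so tau = G·gamma.
Convert to SI units:
  G = 5 GPa = 5 × 10⁹ Pa
Substitute:
  tau = (5 × 10⁹) × 0.00071
  tau = 3.55 × 10⁶ Pa
Convert: tau = 3.55 × 10⁶ Pa = 3.55 MPa
Final answer: tau = 3.55 MPa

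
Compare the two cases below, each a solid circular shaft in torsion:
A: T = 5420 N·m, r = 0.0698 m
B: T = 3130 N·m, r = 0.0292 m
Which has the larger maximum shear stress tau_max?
Model: a solid circular shaft in torsion, so tau_max = (2·T) / (π·r^3) (SI units).
  A: tau_max = (2 × 5420) / (π × 0.0698^3) = 1.015 × 10⁷ Pa = 10.15 MPa
  B: tau_max = (2 × 3130) / (π × 0.0292^3) = 8.003 × 10⁷ Pa = 80.03 MPa
80.03 MPa > 10.15 MPa, so B is larger.
Final answer: B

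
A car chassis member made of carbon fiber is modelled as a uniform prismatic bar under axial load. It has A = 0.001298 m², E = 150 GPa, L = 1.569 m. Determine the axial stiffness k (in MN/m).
Model: a uniform prismatic bar under axial load, so k = (A·E) / L.
Convert to SI units:
  E = 150 GPa = 1.5 × 10¹¹ Pa
Substitute:
  k = (0.001298 × (1.5 × 10¹¹)) / 1.569
  k = 1.241 × 10⁸ N/m
Convert: k = 1.241 × 10⁸ N/m = 124.1 MN/m
Final answer: k = 124.1 MN/m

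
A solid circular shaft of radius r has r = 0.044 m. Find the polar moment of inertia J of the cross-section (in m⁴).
Model: a solid circular shaft of radius r, so J = (π·r^4) / 2.
Substitute:
  J = (π × 0.044^4) / 2
  J = 5.887 × 10⁻⁶ m⁴
Final answer: J = 5.887 × 10⁻⁶ m⁴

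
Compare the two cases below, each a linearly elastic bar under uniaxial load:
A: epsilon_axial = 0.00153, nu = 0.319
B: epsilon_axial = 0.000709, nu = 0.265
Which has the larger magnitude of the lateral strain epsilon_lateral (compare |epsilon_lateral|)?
Model: a linearly elastic bar under uniaxial load, so epsilon_lateral = -nu·epsilon_axial (SI units).
  A: epsilon_lateral = -(0.319 × 0.00153) = -0.0004881
  B: epsilon_lateral = -(0.265 × 0.000709) = -0.0001879
|epsilon_lateral|: A = 0.0004881, B = 0.0001879, so A is larger in magnitude.
Final answer: A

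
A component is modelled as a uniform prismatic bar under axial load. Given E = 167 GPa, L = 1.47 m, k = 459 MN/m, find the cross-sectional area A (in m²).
Model: a uniform prismatic bar under axial load, so k = (A·E) / L.
Solve for A: A = (k·L) / E.
Convert to SI units:
  E = 167 GPa = 1.67 × 10¹¹ Pa
  k = 459 MN/m = 4.59 × 10⁸ N/m
Substitute:
  A = ((4.59 × 10⁸) × 1.47) / (1.67 × 10¹¹)
  A = 0.00404 m²
Final answer: A = 0.00404 m²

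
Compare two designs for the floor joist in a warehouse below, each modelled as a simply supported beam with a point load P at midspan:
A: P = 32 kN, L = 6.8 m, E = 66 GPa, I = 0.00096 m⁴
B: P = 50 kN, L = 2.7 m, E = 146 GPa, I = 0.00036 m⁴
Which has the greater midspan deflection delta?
Model: a simply supported beam with a point load P at midspan, so delta = (P·L^3) / (48·E·I) (SI units).
  A: delta = (32000 × 6.8^3) / (48 × (6.6 × 10¹⁰) × 0.00096) = 0.003308 m = 3.308 mm
  B: delta = (50000 × 2.7^3) / (48 × (1.46 × 10¹¹) × 0.00036) = 0.0003901 m = 0.3901 mm
3.308 mm > 0.3901 mm, so A is larger.
Final answer: A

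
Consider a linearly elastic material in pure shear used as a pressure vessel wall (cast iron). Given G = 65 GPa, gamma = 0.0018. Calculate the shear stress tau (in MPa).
Model: a linearly elastic material in pure shear, so tau = G·gamma.
Convert to SI units:
  G = 65 GPa = 6.5 × 10¹⁰ Pa
Substitute:
  tau = (6.5 × 10¹⁰) × 0.0018
  tau = 1.17 × 10⁸ Pa
Convert: tau = 1.17 × 10⁸ Pa = 117 MPa
Final answer: tau = 117 MPa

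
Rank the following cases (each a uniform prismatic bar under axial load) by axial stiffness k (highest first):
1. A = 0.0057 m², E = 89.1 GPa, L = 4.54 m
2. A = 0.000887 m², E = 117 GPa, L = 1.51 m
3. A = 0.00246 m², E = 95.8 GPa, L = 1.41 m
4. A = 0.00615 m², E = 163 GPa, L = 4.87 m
Model: a uniform prismatic bar under axial load, so k = (A·E) / L (SI units).
  Case 1: k = (0.0057 × (8.91 × 10¹⁰)) / 4.54 = 1.119 × 10⁸ N/m = 111.9 MN/m
  Case 2: k = (0.000887 × (1.17 × 10¹¹)) / 1.51 = 6.873 × 10⁷ N/m = 68.73 MN/m
  Case 3: k = (0.00246 × (9.58 × 10¹⁰)) / 1.41 = 1.671 × 10⁸ N/m = 167.1 MN/m
  Case 4: k = (0.00615 × (1.63 × 10¹¹)) / 4.87 = 2.058 × 10⁸ N/m = 205.8 MN/m
Ordering: 205.8 MN/m (case 4) > 167.1 MN/m (case 3) > 111.9 MN/m (case 1) > 68.73 MN/m (case 2)
Final answer: 4, 3, 1, 2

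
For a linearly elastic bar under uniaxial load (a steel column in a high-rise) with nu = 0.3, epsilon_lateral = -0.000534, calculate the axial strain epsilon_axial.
Model: a linearly elastic bar under uniaxial load, so epsilon_lateral = -nu·epsilon_axial.
Solve for epsilon_axial: epsilon_axial = -epsilon_lateral / nu.
Substitute:
  epsilon_axial = -(-0.000534) / 0.3
  epsilon_axial = 0.00178
Final answer: epsilon_axial = 0.00178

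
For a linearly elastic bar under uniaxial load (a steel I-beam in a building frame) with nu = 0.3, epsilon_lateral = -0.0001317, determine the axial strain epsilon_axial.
Model: a linearly elastic bar under uniaxial load, so epsilon_lateral = -nu·epsilon_axial.
Solve for epsilon_axial: epsilon_axial = -epsilon_lateral / nu.
Substitute:
  epsilon_axial = -(-0.0001317) / 0.3
  epsilon_axial = 0.000439
Final answer: epsilon_axial = 0.000439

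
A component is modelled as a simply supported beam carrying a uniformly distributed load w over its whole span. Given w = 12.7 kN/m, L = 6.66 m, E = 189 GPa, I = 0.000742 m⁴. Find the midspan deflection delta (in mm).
Model: a simply supported beam carrying a uniformly distributed load w over its whole span, so delta = (5·w·L^4) / (384·E·I).
Convert to SI units:
  w = 12.7 kN/m = 12700 N/m
  E = 189 GPa = 1.89 × 10¹¹ Pa
Substitute:
  delta = (5 × 12700 × 6.66^4) / (384 × (1.89 × 10¹¹) × 0.000742)
  delta = 0.00232 m
Convert: delta = 0.00232 m = 2.32 mm
Final answer: delta = 2.32 mm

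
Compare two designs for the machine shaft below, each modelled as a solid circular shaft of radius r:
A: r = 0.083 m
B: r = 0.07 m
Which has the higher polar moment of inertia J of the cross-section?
Model: a solid circular shaft of radius r, so J = (π·r^4) / 2 (SI units).
  A: J = (π × 0.083^4) / 2 = 7.455 × 10⁻⁵ m⁴
  B: J = (π × 0.07^4) / 2 = 3.771 × 10⁻⁵ m⁴
7.455 × 10⁻⁵ m⁴ > 3.771 × 10⁻⁵ m⁴, so A is larger.
Final answer: A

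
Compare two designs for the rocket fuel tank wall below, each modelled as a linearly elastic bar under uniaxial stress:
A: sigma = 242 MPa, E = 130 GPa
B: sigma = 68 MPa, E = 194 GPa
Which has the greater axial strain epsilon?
Model: a linearly elastic bar under uniaxial stress, so epsilon = sigma / E (SI units).
  A: epsilon = (2.42 × 10⁸) / (1.3 × 10¹¹) = 0.001862
  B: epsilon = (6.8 × 10⁷) / (1.94 × 10¹¹) = 0.0003505
0.001862 > 0.0003505, so A is larger.
Final answer: A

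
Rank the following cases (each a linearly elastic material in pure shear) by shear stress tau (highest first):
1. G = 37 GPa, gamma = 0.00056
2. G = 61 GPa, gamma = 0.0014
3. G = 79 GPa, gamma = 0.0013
Model: a linearly elastic material in pure shear, so tau = G·gamma (SI units).
  Case 1: tau = (3.7 × 10¹⁰) × 0.00056 = 2.072 × 10⁷ Pa = 20.72 MPa
  Case 2: tau = (6.1 × 10¹⁰) × 0.0014 = 8.54 × 10⁷ Pa = 85.4 MPa
  Case 3: tau = (7.9 × 10¹⁰) × 0.0013 = 1.027 × 10⁸ Pa = 102.7 MPa
Ordering: 102.7 MPa (case 3) > 85.4 MPa (case 2) > 20.72 MPa (case 1)
Final answer: 3, 2, 1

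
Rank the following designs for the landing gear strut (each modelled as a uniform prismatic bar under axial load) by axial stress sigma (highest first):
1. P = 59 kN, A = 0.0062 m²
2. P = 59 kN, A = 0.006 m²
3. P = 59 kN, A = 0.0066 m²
Model: a uniform prismatic bar under axial load, so sigma = P / A (SI units).
  Case 1: sigma = 59000 / 0.0062 = 9.516 × 10⁶ Pa = 9.516 MPa
  Case 2: sigma = 59000 / 0.006 = 9.833 × 10⁶ Pa = 9.833 MPa
  Case 3: sigma = 59000 / 0.0066 = 8.939 × 10⁶ Pa = 8.939 MPa
Ordering: 9.833 MPa (case 2) > 9.516 MPa (case 1) > 8.939 MPa (case 3)
Final answer: 2, 1, 3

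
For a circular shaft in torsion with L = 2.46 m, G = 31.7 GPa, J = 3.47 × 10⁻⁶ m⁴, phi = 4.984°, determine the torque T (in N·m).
Model: a circular shaft in torsion, so phi = (T·L) / (G·J).
Solve for T: T = (phi·G·J) / L.
Convert to SI units:
  G = 31.7 GPa = 3.17 × 10¹⁰ Pa
  phi = 4.984° = 0.08699 rad
Substitute:
  T = (0.08699 × (3.17 × 10¹⁰) × (3.47 × 10⁻⁶)) / 2.46
  T = 3890 N·m
Final answer: T = 3890 N·m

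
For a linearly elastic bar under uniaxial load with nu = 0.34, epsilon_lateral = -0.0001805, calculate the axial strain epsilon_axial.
Model: a linearly elastic bar under uniaxial load, so epsilon_lateral = -nu·epsilon_axial.
Solve for epsilon_axial: epsilon_axial = -epsilon_lateral / nu.
Substitute:
  epsilon_axial = -(-0.0001805) / 0.34
  epsilon_axial = 0.0005309
Final answer: epsilon_axial = 0.0005309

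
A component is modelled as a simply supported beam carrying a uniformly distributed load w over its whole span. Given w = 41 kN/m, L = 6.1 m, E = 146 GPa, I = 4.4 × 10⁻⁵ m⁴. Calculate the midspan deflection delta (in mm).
Model: a simply supported beam carrying a uniformly distributed load w over its whole span, so delta = (5·w·L^4) / (384·E·I).
Convert to SI units:
  w = 41 kN/m = 41000 N/m
  E = 146 GPa = 1.46 × 10¹¹ Pa
Substitute:
  delta = (5 × 41000 × 6.1^4) / (384 × (1.46 × 10¹¹) × (4.4 × 10⁻⁵))
  delta = 0.1151 m
Convert: delta = 0.1151 m = 115.1 mm
Final answer: delta = 115.1 mm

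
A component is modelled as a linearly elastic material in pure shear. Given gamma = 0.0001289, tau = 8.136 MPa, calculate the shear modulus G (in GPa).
Model: a linearly elastic material in pure shear, so tau = G·gamma.
Solve for G: G = tau / gamma.
Convert to SI units:
  tau = 8.136 MPa = 8.136 × 10⁶ Pa
Substitute:
  G = (8.136 × 10⁶) / 0.0001289
  G = 6.312 × 10¹⁰ Pa
Convert: G = 6.312 × 10¹⁰ Pa = 63.12 GPa
Final answer: G = 63.12 GPa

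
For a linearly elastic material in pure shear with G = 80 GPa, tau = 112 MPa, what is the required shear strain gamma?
Model: a linearly elastic material in pure shear, so tau = G·gamma.
Solve for gamma: gamma = tau / G.
Convert to SI units:
  G = 80 GPa = 8 × 10¹⁰ Pa
  tau = 112 MPa = 1.12 × 10⁸ Pa
Substitute:
  gamma = (1.12 × 10⁸) / (8 × 10¹⁰)
  gamma = 0.0014
Final answer: gamma = 0.0014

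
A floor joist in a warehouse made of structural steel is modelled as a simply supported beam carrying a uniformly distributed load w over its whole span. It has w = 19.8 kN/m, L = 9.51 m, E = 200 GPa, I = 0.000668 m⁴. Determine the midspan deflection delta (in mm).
Model: a simply supported beam carrying a uniformly distributed load w over its whole span, so delta = (5·w·L^4) / (384·E·I).
Convert to SI units:
  w = 19.8 kN/m = 19800 N/m
  E = 200 GPa = 2 × 10¹¹ Pa
Substitute:
  delta = (5 × 19800 × 9.51^4) / (384 × (2 × 10¹¹) × 0.000668)
  delta = 0.01578 m
Convert: delta = 0.01578 m = 15.78 mm
Final answer: delta = 15.78 mm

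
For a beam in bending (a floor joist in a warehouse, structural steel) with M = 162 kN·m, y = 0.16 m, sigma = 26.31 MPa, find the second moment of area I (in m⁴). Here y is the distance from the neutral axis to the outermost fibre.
Model: a beam in bending, so sigma = (M·y) / I.
Solve for I: I = (M·y) / sigma.
Convert to SI units:
  M = 162 kN·m = 162000 N·m
  sigma = 26.31 MPa = 2.631 × 10⁷ Pa
Substitute:
  I = (162000 × 0.16) / (2.631 × 10⁷)
  I = 0.0009852 m⁴
Final answer: I = 0.0009852 m⁴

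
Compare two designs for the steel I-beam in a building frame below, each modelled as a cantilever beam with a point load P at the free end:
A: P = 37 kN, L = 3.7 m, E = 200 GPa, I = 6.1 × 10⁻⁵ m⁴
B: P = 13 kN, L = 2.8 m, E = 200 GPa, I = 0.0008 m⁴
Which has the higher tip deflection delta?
Model: a cantilever beam with a point load P at the free end, so delta = (P·L^3) / (3·E·I) (SI units).
  A: delta = (37000 × 3.7^3) / (3 × (2 × 10¹¹) × (6.1 × 10⁻⁵)) = 0.05121 m = 51.21 mm
  B: delta = (13000 × 2.8^3) / (3 × (2 × 10¹¹) × 0.0008) = 0.0005945 m = 0.5945 mm
51.21 mm > 0.5945 mm, so A is larger.
Final answer: A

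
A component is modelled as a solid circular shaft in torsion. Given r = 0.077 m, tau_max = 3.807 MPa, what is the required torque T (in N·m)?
Model: a solid circular shaft in torsion, so tau_max = (2·T) / (π·r^3).
Solve for T: T = (π·tau_max·r^3) / 2.
Convert to SI units:
  tau_max = 3.807 MPa = 3.807 × 10⁶ Pa
Substitute:
  T = (π × (3.807 × 10⁶) × 0.077^3) / 2
  T = 2730 N·m
Final answer: T = 2730 N·m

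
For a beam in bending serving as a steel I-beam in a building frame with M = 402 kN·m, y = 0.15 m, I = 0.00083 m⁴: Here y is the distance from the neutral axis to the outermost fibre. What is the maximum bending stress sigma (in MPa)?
Model: a beam in bending, so sigma = (M·y) / I.
Convert to SI units:
  M = 402 kN·m = 402000 N·m
Substitute:
  sigma = (402000 × 0.15) / 0.00083
  sigma = 7.265 × 10⁷ Pa
Convert: sigma = 7.265 × 10⁷ Pa = 72.65 MPa
Final answer: sigma = 72.65 MPa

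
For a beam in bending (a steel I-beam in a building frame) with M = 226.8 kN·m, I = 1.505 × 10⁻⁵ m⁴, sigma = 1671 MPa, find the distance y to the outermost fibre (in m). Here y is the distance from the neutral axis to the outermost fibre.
Model: a beam in bending, so sigma = (M·y) / I.
Solve for y: y = (sigma·I) / M.
Convert to SI units:
  M = 226.8 kN·m = 226800 N·m
  sigma = 1671 MPa = 1.671 × 10⁹ Pa
Substitute:
  y = ((1.671 × 10⁹) × (1.505 × 10⁻⁵)) / 226800
  y = 0.1109 m
Final answer: y = 0.1109 m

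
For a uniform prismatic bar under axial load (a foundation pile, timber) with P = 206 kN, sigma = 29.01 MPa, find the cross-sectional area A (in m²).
Model: a uniform prismatic bar under axial load, so sigma = P / A.
Solve for A: A = P / sigma.
Convert to SI units:
  P = 206 kN = 206000 N
  sigma = 29.01 MPa = 2.901 × 10⁷ Pa
Substitute:
  A = 206000 / (2.901 × 10⁷)
  A = 0.007101 m²
Final answer: A = 0.007101 m²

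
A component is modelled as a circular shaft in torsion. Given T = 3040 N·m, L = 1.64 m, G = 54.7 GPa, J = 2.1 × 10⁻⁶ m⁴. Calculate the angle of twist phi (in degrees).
Model: a circular shaft in torsion, so phi = (T·L) / (G·J).
Convert to SI units:
  G = 54.7 GPa = 5.47 × 10¹⁰ Pa
Substitute:
  phi = (3040 × 1.64) / ((5.47 × 10¹⁰) × (2.1 × 10⁻⁶))
  phi = 0.0434 rad
Convert to degrees: phi = 0.0434 × 180/π = 2.487°
Final answer: phi = 2.487°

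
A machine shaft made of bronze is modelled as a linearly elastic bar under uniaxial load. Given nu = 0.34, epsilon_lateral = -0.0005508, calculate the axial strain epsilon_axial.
Model: a linearly elastic bar under uniaxial load, so epsilon_lateral = -nu·epsilon_axial.
Solve for epsilon_axial: epsilon_axial = -epsilon_lateral / nu.
Substitute:
  epsilon_axial = -(-0.0005508) / 0.34
  epsilon_axial = 0.00162
Final answer: epsilon_axial = 0.00162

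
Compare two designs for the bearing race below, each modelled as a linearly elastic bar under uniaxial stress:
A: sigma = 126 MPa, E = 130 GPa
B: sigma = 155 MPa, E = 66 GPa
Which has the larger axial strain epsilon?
Model: a linearly elastic bar under uniaxial stress, so epsilon = sigma / E (SI units).
  A: epsilon = (1.26 × 10⁸) / (1.3 × 10¹¹) = 0.0009692
  B: epsilon = (1.55 × 10⁸) / (6.6 × 10¹⁰) = 0.002348
0.002348 > 0.0009692, so B is larger.
Final answer: B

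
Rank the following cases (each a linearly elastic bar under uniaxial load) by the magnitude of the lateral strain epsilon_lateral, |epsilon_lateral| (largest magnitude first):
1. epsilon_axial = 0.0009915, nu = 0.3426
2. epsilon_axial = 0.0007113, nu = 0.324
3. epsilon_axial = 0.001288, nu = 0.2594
Model: a linearly elastic bar under uniaxial load, so epsilon_lateral = -nu·epsilon_axial (SI units).
  Case 1: epsilon_lateral = -(0.3426 × 0.0009915) = -0.0003397
  Case 2: epsilon_lateral = -(0.324 × 0.0007113) = -0.0002305
  Case 3: epsilon_lateral = -(0.2594 × 0.001288) = -0.0003341
Ordering by |epsilon_lateral|: 0.0003397 (case 1) > 0.0003341 (case 3) > 0.0002305 (case 2)
Final answer: 1, 3, 2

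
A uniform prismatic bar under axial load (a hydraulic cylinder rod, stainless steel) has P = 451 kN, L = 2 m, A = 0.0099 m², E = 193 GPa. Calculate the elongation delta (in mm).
Model: a uniform prismatic bar under axial load, so delta = (P·L) / (A·E).
Convert to SI units:
  P = 451 kN = 451000 N
  E = 193 GPa = 1.93 × 10¹¹ Pa
Substitute:
  delta = (451000 × 2) / (0.0099 × (1.93 × 10¹¹))
  delta = 0.0004721 m
Convert: delta = 0.0004721 m = 0.4721 mm
Final answer: delta = 0.4721 mm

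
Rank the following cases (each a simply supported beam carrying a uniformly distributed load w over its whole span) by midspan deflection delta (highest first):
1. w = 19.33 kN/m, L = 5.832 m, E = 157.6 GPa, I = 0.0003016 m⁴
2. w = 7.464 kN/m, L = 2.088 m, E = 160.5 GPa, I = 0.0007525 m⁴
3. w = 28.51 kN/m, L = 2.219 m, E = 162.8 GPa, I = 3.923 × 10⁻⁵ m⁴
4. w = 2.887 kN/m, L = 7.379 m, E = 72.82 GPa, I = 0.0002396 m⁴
Model: a simply supported beam carrying a uniformly distributed load w over its whole span, so delta = (5·w·L^4) / (384·E·I) (SI units).
  Case 1: delta = (5 × 19330 × 5.832^4) / (384 × (1.576 × 10¹¹) × 0.0003016) = 0.006126 m = 6.126 mm
  Case 2: delta = (5 × 7464 × 2.088^4) / (384 × (1.605 × 10¹¹) × 0.0007525) = 1.53 × 10⁻⁵ m = 0.0153 mm
  Case 3: delta = (5 × 28510 × 2.219^4) / (384 × (1.628 × 10¹¹) × (3.923 × 10⁻⁵)) = 0.001409 m = 1.409 mm
  Case 4: delta = (5 × 2887 × 7.379^4) / (384 × (7.282 × 10¹⁰) × 0.0002396) = 0.006388 m = 6.388 mm
Ordering: 6.388 mm (case 4) > 6.126 mm (case 1) > 1.409 mm (case 3) > 0.0153 mm (case 2)
Final answer: 4, 1, 3, 2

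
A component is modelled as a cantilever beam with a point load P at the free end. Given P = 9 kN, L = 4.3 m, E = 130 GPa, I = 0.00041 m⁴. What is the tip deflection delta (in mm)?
Model: a cantilever beam with a point load P at the free end, so delta = (P·L^3) / (3·E·I).
Convert to SI units:
  P = 9 kN = 9000 N
  E = 130 GPa = 1.3 × 10¹¹ Pa
Substitute:
  delta = (9000 × 4.3^3) / (3 × (1.3 × 10¹¹) × 0.00041)
  delta = 0.004475 m
Convert: delta = 0.004475 m = 4.475 mm
Final answer: delta = 4.475 mm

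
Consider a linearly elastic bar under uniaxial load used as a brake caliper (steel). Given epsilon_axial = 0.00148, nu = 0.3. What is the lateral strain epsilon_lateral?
Model: a linearly elastic bar under uniaxial load, so epsilon_lateral = -nu·epsilon_axial.
Substitute:
  epsilon_lateral = -(0.3 × 0.00148)
  epsilon_lateral = -0.000444
Final answer: epsilon_lateral = -0.000444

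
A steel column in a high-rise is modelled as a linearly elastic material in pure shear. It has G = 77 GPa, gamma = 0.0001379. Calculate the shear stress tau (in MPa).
Model: a linearly elastic material in pure shear, so tau = G·gamma.
Convert to SI units:
  G = 77 GPa = 7.7 × 10¹⁰ Pa
Substitute:
  tau = (7.7 × 10¹⁰) × 0.0001379
  tau = 1.062 × 10⁷ Pa
Convert: tau = 1.062 × 10⁷ Pa = 10.62 MPa
Final answer: tau = 10.62 MPa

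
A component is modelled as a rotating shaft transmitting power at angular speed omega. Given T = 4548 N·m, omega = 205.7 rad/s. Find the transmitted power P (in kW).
Model: a rotating shaft transmitting power at angular speed omega, so P = T·omega.
Substitute:
  P = 4548 × 205.7
  P = 935500 W
Convert: P = 935500 W = 935.5 kW
Final answer: P = 935.5 kW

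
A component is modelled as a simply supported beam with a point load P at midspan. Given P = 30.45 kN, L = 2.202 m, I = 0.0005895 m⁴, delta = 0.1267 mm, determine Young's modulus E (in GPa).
Model: a simply supported beam with a point load P at midspan, so delta = (P·L^3) / (48·E·I).
Solve for E: E = (P·L^3) / (48·delta·I).
Convert to SI units:
  P = 30.45 kN = 30450 N
  delta = 0.1267 mm = 0.0001267 m
Substitute:
  E = (30450 × 2.202^3) / (48 × 0.0001267 × 0.0005895)
  E = 9.069 × 10¹⁰ Pa
Convert: E = 9.069 × 10¹⁰ Pa = 90.69 GPa
Final answer: E = 90.69 GPa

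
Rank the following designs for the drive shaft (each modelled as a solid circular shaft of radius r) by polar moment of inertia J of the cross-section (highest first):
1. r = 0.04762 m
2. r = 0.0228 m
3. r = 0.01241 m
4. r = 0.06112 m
Model: a solid circular shaft of radius r, so J = (π·r^4) / 2 (SI units).
  Case 1: J = (π × 0.04762^4) / 2 = 8.078 × 10⁻⁶ m⁴
  Case 2: J = (π × 0.0228^4) / 2 = 4.245 × 10⁻⁷ m⁴
  Case 3: J = (π × 0.01241^4) / 2 = 3.726 × 10⁻⁸ m⁴
  Case 4: J = (π × 0.06112^4) / 2 = 2.192 × 10⁻⁵ m⁴
Ordering: 2.192 × 10⁻⁵ m⁴ (case 4) > 8.078 × 10⁻⁶ m⁴ (case 1) > 4.245 × 10⁻⁷ m⁴ (case 2) > 3.726 × 10⁻⁸ m⁴ (case 3)
Final answer: 4, 1, 2, 3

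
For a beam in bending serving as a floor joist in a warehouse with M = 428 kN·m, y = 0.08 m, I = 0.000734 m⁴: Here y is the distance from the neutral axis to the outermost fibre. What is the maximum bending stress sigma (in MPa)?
Model: a beam in bending, so sigma = (M·y) / I.
Convert to SI units:
  M = 428 kN·m = 428000 N·m
Substitute:
  sigma = (428000 × 0.08) / 0.000734
  sigma = 4.665 × 10⁷ Pa
Convert: sigma = 4.665 × 10⁷ Pa = 46.65 MPa
Final answer: sigma = 46.65 MPa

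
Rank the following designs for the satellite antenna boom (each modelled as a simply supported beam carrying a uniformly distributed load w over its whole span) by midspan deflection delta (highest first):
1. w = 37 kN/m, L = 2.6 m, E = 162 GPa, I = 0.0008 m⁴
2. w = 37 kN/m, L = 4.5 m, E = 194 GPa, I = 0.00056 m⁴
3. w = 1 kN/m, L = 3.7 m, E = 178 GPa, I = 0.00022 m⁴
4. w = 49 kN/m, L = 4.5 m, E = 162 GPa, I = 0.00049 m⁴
Model: a simply supported beam carrying a uniformly distributed load w over its whole span, so delta = (5·w·L^4) / (384·E·I) (SI units).
  Case 1: delta = (5 × 37000 × 2.6^4) / (384 × (1.62 × 10¹¹) × 0.0008) = 0.0001699 m = 0.1699 mm
  Case 2: delta = (5 × 37000 × 4.5^4) / (384 × (1.94 × 10¹¹) × 0.00056) = 0.001818 m = 1.818 mm
  Case 3: delta = (5 × 1000 × 3.7^4) / (384 × (1.78 × 10¹¹) × 0.00022) = 6.232 × 10⁻⁵ m = 0.06232 mm
  Case 4: delta = (5 × 49000 × 4.5^4) / (384 × (1.62 × 10¹¹) × 0.00049) = 0.003296 m = 3.296 mm
Ordering: 3.296 mm (case 4) > 1.818 mm (case 2) > 0.1699 mm (case 1) > 0.06232 mm (case 3)
Final answer: 4, 2, 1, 3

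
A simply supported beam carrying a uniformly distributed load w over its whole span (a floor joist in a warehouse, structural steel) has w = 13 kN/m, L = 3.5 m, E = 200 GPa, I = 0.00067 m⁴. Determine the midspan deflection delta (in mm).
Model: a simply supported beam carrying a uniformly distributed load w over its whole span, so delta = (5·w·L^4) / (384·E·I).
Convert to SI units:
  w = 13 kN/m = 13000 N/m
  E = 200 GPa = 2 × 10¹¹ Pa
Substitute:
  delta = (5 × 13000 × 3.5^4) / (384 × (2 × 10¹¹) × 0.00067)
  delta = 0.0001896 m
Convert: delta = 0.0001896 m = 0.1896 mm
Final answer: delta = 0.1896 mm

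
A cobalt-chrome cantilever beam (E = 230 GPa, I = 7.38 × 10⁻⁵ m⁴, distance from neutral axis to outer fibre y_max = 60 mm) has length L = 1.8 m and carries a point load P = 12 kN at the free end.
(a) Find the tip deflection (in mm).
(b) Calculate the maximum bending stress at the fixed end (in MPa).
(a) Tip deflection of a cantilever with an end point load: δ = P·L^3 / (3·E·I). Convert P = 12 kN = 12000 N, E = 230 GPa = 2.3 × 10¹¹ Pa.
  δ = (12000 × 1.8^3) / (3 × (2.3 × 10¹¹) × (7.38 × 10⁻⁵)) = 0.001374 m = 1.374 mm
(b) Maximum bending moment at the fixed end: M = P·L = 12000 × 1.8 = 21600 N·m. Convert y_max = 60 mm = 0.06 m.
  σ = M·y_max / I = (21600 × 0.06) / (7.38 × 10⁻⁵) = 1.756 × 10⁷ Pa = 17.56 MPa
Final answer: (a) δ = 1.374 mm, (b) σ = 17.56 MPa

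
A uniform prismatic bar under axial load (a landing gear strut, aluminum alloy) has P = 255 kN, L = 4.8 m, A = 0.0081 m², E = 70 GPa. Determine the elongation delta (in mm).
Model: a uniform prismatic bar under axial load, so delta = (P·L) / (A·E).
Convert to SI units:
  P = 255 kN = 255000 N
  E = 70 GPa = 7 × 10¹⁰ Pa
Substitute:
  delta = (255000 × 4.8) / (0.0081 × (7 × 10¹⁰))
  delta = 0.002159 m
Convert: delta = 0.002159 m = 2.159 mm
Final answer: delta = 2.159 mm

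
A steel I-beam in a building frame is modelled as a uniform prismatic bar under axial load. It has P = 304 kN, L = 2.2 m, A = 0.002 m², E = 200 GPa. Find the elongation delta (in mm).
Model: a uniform prismatic bar under axial load, so delta = (P·L) / (A·E).
Convert to SI units:
  P = 304 kN = 304000 N
  E = 200 GPa = 2 × 10¹¹ Pa
Substitute:
  delta = (304000 × 2.2) / (0.002 × (2 × 10¹¹))
  delta = 0.001672 m
Convert: delta = 0.001672 m = 1.672 mm
Final answer: delta = 1.672 mm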